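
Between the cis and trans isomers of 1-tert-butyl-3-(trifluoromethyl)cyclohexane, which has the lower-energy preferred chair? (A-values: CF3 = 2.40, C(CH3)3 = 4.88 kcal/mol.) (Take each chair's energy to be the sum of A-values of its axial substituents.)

cis

At 1,3 positions (parity same): cis → (e,e or a,a); trans → (a,e or e,a).
Best chair for cis: E = 0.00 kcal/mol; best chair for trans: E = 2.40 kcal/mol.
The cis isomer is lower by 2.40 kcal/mol.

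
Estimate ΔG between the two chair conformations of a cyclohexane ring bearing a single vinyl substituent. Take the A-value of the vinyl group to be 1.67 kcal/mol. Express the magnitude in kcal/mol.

A monosubstituted cyclohexane has one chair with the vinyl group axial (E = A = 1.67 kcal/mol) and one with it equatorial (E = 0).
ΔE = 1.67 − 0 = 1.67 kcal/mol.

1.67 kcal/mol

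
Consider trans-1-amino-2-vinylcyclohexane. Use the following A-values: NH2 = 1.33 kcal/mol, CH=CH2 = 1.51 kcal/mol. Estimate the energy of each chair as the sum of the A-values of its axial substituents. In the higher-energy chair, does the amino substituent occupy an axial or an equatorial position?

C1 and C2 have opposite parity, so for the trans isomer the two substituents are e,e in one chair and a,a in the other.
Chair I (amino axial, vinyl axial): E = 2.84 kcal/mol.
Chair II (amino equatorial, vinyl equatorial): E = 0.00 kcal/mol.
Chair I is the less stable (higher-energy) conformer, and in that chair the amino group is axial.

axial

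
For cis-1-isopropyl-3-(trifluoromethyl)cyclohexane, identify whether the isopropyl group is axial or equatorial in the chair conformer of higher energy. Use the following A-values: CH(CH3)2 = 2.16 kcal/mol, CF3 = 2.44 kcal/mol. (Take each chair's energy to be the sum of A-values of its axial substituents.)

C1 and C3 have the same parity, so for the cis isomer the two substituents are e,e in one chair and a,a in the other.
Chair I (isopropyl axial, trifluoromethyl axial): E = 4.60 kcal/mol.
Chair II (isopropyl equatorial, trifluoromethyl equatorial): E = 0.00 kcal/mol.
Chair I is the less stable (higher-energy) conformer, and in that chair the isopropyl group is axial.

axial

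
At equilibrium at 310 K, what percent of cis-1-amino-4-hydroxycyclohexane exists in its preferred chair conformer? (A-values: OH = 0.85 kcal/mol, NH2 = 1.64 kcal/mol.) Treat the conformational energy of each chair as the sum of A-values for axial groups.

C1 and C4 have opposite parity, so for the cis isomer the two substituents are one axial and one equatorial in each chair.
Chair I (hydroxyl axial, amino equatorial): E = 0.85 kcal/mol; chair II (hydroxyl equatorial, amino axial): E = 1.64 kcal/mol.
ΔG = 0.79 kcal/mol between the two chairs.
K = exp(ΔG/RT) with R = 1.987×10⁻³ kcal mol⁻¹ K⁻¹ and T = 310 K gives K ≈ 3.61.
Fraction in the lower-energy chair = K/(K+1) = 78.3%.

78.3%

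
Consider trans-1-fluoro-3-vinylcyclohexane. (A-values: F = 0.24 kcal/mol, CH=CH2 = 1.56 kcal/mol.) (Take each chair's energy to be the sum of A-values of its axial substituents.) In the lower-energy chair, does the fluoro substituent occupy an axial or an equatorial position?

axial

C1 and C3 have the same parity, so for the trans isomer the two substituents are one axial and one equatorial in each chair.
Chair I (fluoro axial, vinyl equatorial): E = 0.24 kcal/mol.
Chair II (fluoro equatorial, vinyl axial): E = 1.56 kcal/mol.
Chair I is the more stable (lower-energy) conformer, and in that chair the fluoro group is axial.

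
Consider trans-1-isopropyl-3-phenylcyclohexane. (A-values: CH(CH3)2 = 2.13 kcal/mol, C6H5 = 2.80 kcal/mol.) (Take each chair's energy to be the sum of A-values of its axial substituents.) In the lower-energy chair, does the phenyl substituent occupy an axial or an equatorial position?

equatorial

C1 and C3 have the same parity, so for the trans isomer the two substituents are one axial and one equatorial in each chair.
Chair I (isopropyl axial, phenyl equatorial): E = 2.13 kcal/mol.
Chair II (isopropyl equatorial, phenyl axial): E = 2.80 kcal/mol.
Chair I is the more stable (lower-energy) conformer, and in that chair the phenyl group is equatorial.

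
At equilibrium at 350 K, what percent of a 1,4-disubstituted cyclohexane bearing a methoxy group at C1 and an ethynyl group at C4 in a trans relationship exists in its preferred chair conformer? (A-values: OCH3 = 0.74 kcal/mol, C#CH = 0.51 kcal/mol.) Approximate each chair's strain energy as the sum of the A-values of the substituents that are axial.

C1 and C4 have opposite parity, so for the trans isomer the two substituents are e,e in one chair and a,a in the other.
Chair I (methoxy axial, ethynyl axial): E = 1.25 kcal/mol; chair II (methoxy equatorial, ethynyl equatorial): E = 0.00 kcal/mol.
ΔG = 1.25 kcal/mol between the two chairs.
K = exp(ΔG/RT) with R = 1.987×10⁻³ kcal mol⁻¹ K⁻¹ and T = 350 K gives K ≈ 6.03.
Fraction in the lower-energy chair = K/(K+1) = 85.8%.

85.8%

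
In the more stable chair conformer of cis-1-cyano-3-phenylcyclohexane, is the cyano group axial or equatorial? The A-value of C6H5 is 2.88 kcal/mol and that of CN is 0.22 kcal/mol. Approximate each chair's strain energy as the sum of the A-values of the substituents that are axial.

equatorial

C1 and C3 have the same parity, so for the cis isomer the two substituents are e,e in one chair and a,a in the other.
Chair I (phenyl axial, cyano axial): E = 3.10 kcal/mol.
Chair II (phenyl equatorial, cyano equatorial): E = 0.00 kcal/mol.
Chair II is the more stable (lower-energy) conformer, and in that chair the cyano group is equatorial.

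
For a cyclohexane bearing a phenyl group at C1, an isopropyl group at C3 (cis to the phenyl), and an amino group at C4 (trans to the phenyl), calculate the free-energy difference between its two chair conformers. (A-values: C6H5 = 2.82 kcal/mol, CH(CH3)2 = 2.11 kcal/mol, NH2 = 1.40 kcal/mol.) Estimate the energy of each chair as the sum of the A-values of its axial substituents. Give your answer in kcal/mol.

Chair I (phenyl axial, isopropyl axial, amino axial): E = 6.33 kcal/mol.
Chair II (phenyl equatorial, isopropyl equatorial, amino equatorial): E = 0.00 kcal/mol.
ΔE = 6.33 − 0.00 = 6.33 kcal/mol; chair II is more stable.

6.33 kcal/mol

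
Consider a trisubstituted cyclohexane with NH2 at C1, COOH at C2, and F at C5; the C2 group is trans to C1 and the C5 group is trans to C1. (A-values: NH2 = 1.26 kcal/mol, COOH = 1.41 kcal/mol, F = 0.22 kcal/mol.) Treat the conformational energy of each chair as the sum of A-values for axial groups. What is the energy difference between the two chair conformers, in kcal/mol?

2.45 kcal/mol

Chair I (amino axial, carboxyl axial, fluoro equatorial): E = 2.67 kcal/mol.
Chair II (amino equatorial, carboxyl equatorial, fluoro axial): E = 0.22 kcal/mol.
ΔE = 2.67 − 0.22 = 2.45 kcal/mol; chair II is more stable.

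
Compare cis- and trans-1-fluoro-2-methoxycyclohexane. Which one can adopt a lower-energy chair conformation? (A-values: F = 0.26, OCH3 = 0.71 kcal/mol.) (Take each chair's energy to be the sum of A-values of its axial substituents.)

trans

At 1,2 positions (parity opposite): cis → (a,e or e,a); trans → (e,e or a,a).
Best chair for cis: E = 0.26 kcal/mol; best chair for trans: E = 0.00 kcal/mol.
The trans isomer is lower by 0.26 kcal/mol.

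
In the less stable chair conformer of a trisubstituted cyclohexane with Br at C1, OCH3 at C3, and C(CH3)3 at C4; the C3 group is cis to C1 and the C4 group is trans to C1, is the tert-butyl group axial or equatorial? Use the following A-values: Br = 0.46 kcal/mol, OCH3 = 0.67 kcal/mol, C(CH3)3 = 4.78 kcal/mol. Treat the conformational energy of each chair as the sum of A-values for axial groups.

Chair I (bromo axial, methoxy axial, tert-butyl axial): E = 5.91 kcal/mol.
Chair II (bromo equatorial, methoxy equatorial, tert-butyl equatorial): E = 0.00 kcal/mol.
Chair I is the less stable (higher-energy) conformer, and in that chair the tert-butyl group is axial.

axial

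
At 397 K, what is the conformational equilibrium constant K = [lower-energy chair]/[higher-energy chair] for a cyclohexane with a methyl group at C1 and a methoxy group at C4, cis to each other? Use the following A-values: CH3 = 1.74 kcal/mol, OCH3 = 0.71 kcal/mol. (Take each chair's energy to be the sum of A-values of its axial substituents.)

K ≈ 3.69

C1 and C4 have opposite parity, so for the cis isomer the two substituents are one axial and one equatorial in each chair.
Chair I (methyl axial, methoxy equatorial): E = 1.74 kcal/mol; chair II (methyl equatorial, methoxy axial): E = 0.71 kcal/mol.
ΔG = 1.03 kcal/mol between the two chairs.
K = exp(ΔG/RT) with R = 1.987×10⁻³ kcal mol⁻¹ K⁻¹ and T = 397 K gives K ≈ 3.69.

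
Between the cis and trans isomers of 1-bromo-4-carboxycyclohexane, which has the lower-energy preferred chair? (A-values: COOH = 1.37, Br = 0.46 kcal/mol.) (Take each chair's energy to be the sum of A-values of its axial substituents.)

trans

At 1,4 positions (parity opposite): cis → (a,e or e,a); trans → (e,e or a,a).
Best chair for cis: E = 0.46 kcal/mol; best chair for trans: E = 0.00 kcal/mol.
The trans isomer is lower by 0.46 kcal/mol.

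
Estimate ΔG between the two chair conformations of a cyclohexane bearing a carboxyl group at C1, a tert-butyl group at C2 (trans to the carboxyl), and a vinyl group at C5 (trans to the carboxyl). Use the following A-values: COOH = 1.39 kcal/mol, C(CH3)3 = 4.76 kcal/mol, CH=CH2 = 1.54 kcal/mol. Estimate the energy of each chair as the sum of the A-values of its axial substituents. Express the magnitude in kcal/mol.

Chair I (carboxyl axial, tert-butyl axial, vinyl equatorial): E = 6.15 kcal/mol.
Chair II (carboxyl equatorial, tert-butyl equatorial, vinyl axial): E = 1.54 kcal/mol.
ΔE = 6.15 − 1.54 = 4.61 kcal/mol; chair II is more stable.

4.61 kcal/mol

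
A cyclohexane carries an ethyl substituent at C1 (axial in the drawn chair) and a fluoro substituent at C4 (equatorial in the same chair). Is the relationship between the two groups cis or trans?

C1 and C4 have opposite parity, so their axial bonds point in opposite directions.
With opposite-parity carbons, two substituents on the same face are one axial and one equatorial; opposite faces give both axial or both equatorial.
Here the groups are axial/equatorial → same face → cis.

cis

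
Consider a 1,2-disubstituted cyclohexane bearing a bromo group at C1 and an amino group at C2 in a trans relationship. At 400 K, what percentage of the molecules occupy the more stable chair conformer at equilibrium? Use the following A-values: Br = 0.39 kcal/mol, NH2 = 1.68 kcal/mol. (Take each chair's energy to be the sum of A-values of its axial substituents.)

C1 and C2 have opposite parity, so for the trans isomer the two substituents are e,e in one chair and a,a in the other.
Chair I (bromo axial, amino axial): E = 2.07 kcal/mol; chair II (bromo equatorial, amino equatorial): E = 0.00 kcal/mol.
ΔG = 2.07 kcal/mol between the two chairs.
K = exp(ΔG/RT) with R = 1.987×10⁻³ kcal mol⁻¹ K⁻¹ and T = 400 K gives K ≈ 13.5.
Fraction in the lower-energy chair = K/(K+1) = 93.1%.

93.1%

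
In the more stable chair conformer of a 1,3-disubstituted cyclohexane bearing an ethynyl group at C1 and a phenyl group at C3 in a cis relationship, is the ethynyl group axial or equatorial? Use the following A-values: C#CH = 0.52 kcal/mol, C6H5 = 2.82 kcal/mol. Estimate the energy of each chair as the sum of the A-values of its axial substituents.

C1 and C3 have the same parity, so for the cis isomer the two substituents are e,e in one chair and a,a in the other.
Chair I (ethynyl axial, phenyl axial): E = 3.34 kcal/mol.
Chair II (ethynyl equatorial, phenyl equatorial): E = 0.00 kcal/mol.
Chair II is the more stable (lower-energy) conformer, and in that chair the ethynyl group is equatorial.

equatorial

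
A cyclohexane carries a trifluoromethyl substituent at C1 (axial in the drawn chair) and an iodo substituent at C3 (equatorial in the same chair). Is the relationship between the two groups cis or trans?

trans

C1 and C3 have the same parity, so their axial bonds point in the same direction.
With same-parity carbons, two substituents on the same face are both axial or both equatorial; opposite faces give one of each.
Here the groups are axial/equatorial → opposite face → trans.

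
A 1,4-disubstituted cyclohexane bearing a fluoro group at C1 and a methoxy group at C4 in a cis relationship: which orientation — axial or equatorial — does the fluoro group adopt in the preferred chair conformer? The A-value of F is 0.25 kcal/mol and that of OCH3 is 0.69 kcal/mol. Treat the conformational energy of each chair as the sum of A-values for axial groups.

C1 and C4 have opposite parity, so for the cis isomer the two substituents are one axial and one equatorial in each chair.
Chair I (fluoro axial, methoxy equatorial): E = 0.25 kcal/mol.
Chair II (fluoro equatorial, methoxy axial): E = 0.69 kcal/mol.
Chair I is the more stable (lower-energy) conformer, and in that chair the fluoro group is axial.

axial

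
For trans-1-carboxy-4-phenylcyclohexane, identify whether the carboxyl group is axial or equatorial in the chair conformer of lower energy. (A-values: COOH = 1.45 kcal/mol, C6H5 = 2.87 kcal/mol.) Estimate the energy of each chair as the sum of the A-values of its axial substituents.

C1 and C4 have opposite parity, so for the trans isomer the two substituents are e,e in one chair and a,a in the other.
Chair I (carboxyl axial, phenyl axial): E = 4.32 kcal/mol.
Chair II (carboxyl equatorial, phenyl equatorial): E = 0.00 kcal/mol.
Chair II is the more stable (lower-energy) conformer, and in that chair the carboxyl group is equatorial.

equatorial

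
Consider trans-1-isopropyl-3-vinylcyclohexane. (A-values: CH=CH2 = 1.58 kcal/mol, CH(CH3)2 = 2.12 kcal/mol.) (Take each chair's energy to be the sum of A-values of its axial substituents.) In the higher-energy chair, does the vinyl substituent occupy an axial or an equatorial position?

C1 and C3 have the same parity, so for the trans isomer the two substituents are one axial and one equatorial in each chair.
Chair I (vinyl axial, isopropyl equatorial): E = 1.58 kcal/mol.
Chair II (vinyl equatorial, isopropyl axial): E = 2.12 kcal/mol.
Chair II is the less stable (higher-energy) conformer, and in that chair the vinyl group is equatorial.

equatorial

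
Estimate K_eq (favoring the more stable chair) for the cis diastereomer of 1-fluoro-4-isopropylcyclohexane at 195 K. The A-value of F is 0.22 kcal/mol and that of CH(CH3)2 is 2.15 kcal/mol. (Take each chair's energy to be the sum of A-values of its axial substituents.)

C1 and C4 have opposite parity, so for the cis isomer the two substituents are one axial and one equatorial in each chair.
Chair I (fluoro axial, isopropyl equatorial): E = 0.22 kcal/mol; chair II (fluoro equatorial, isopropyl axial): E = 2.15 kcal/mol.
ΔG = 1.93 kcal/mol between the two chairs.
K = exp(ΔG/RT) with R = 1.987×10⁻³ kcal mol⁻¹ K⁻¹ and T = 195 K gives K ≈ 146.

K ≈ 146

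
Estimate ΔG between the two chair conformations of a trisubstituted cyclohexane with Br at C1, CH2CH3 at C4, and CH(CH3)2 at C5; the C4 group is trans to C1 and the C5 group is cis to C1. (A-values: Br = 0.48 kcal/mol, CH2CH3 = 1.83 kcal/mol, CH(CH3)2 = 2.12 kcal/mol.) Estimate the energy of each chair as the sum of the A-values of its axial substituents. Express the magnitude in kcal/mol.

4.43 kcal/mol

Chair I (bromo axial, ethyl axial, isopropyl axial): E = 4.43 kcal/mol.
Chair II (bromo equatorial, ethyl equatorial, isopropyl equatorial): E = 0.00 kcal/mol.
ΔE = 4.43 − 0.00 = 4.43 kcal/mol; chair II is more stable.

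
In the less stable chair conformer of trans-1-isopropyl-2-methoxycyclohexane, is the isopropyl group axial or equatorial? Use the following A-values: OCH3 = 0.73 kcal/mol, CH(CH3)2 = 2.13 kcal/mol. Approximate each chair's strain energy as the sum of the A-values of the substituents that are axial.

C1 and C2 have opposite parity, so for the trans isomer the two substituents are e,e in one chair and a,a in the other.
Chair I (methoxy axial, isopropyl axial): E = 2.86 kcal/mol.
Chair II (methoxy equatorial, isopropyl equatorial): E = 0.00 kcal/mol.
Chair I is the less stable (higher-energy) conformer, and in that chair the isopropyl group is axial.

axial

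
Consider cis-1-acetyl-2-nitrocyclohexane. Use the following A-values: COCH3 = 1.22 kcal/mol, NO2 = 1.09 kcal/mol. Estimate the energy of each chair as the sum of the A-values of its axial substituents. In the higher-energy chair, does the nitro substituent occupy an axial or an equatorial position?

equatorial

C1 and C2 have opposite parity, so for the cis isomer the two substituents are one axial and one equatorial in each chair.
Chair I (acetyl axial, nitro equatorial): E = 1.22 kcal/mol.
Chair II (acetyl equatorial, nitro axial): E = 1.09 kcal/mol.
Chair I is the less stable (higher-energy) conformer, and in that chair the nitro group is equatorial.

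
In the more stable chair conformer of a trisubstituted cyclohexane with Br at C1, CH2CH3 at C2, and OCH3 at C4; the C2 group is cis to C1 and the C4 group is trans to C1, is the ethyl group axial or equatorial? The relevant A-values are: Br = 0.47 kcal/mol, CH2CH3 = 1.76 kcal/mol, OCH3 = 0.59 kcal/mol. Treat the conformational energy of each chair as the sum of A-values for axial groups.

equatorial

Chair I (bromo axial, ethyl equatorial, methoxy axial): E = 1.06 kcal/mol.
Chair II (bromo equatorial, ethyl axial, methoxy equatorial): E = 1.76 kcal/mol.
Chair I is the more stable (lower-energy) conformer, and in that chair the ethyl group is equatorial.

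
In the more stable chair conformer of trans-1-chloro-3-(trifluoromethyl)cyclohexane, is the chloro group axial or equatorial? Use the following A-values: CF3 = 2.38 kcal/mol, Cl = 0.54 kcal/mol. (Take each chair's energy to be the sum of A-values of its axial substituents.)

axial

C1 and C3 have the same parity, so for the trans isomer the two substituents are one axial and one equatorial in each chair.
Chair I (trifluoromethyl axial, chloro equatorial): E = 2.38 kcal/mol.
Chair II (trifluoromethyl equatorial, chloro axial): E = 0.54 kcal/mol.
Chair II is the more stable (lower-energy) conformer, and in that chair the chloro group is axial.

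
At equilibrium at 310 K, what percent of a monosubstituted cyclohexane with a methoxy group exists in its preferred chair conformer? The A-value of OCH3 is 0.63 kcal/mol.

73.6%

One chair has the methoxy group axial (E = 0.63 kcal/mol) and the other has it equatorial (E = 0).
ΔG = 0.63 kcal/mol between the two chairs.
K = exp(ΔG/RT) with R = 1.987×10⁻³ kcal mol⁻¹ K⁻¹ and T = 310 K gives K ≈ 2.78.
Fraction in the lower-energy chair = K/(K+1) = 73.6%.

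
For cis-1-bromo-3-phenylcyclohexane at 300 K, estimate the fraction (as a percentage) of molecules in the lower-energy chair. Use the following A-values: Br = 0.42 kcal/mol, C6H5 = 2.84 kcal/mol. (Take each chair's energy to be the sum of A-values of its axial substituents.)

99.6%

C1 and C3 have the same parity, so for the cis isomer the two substituents are e,e in one chair and a,a in the other.
Chair I (bromo axial, phenyl axial): E = 3.26 kcal/mol; chair II (bromo equatorial, phenyl equatorial): E = 0.00 kcal/mol.
ΔG = 3.26 kcal/mol between the two chairs.
K = exp(ΔG/RT) with R = 1.987×10⁻³ kcal mol⁻¹ K⁻¹ and T = 300 K gives K ≈ 237.
Fraction in the lower-energy chair = K/(K+1) = 99.6%.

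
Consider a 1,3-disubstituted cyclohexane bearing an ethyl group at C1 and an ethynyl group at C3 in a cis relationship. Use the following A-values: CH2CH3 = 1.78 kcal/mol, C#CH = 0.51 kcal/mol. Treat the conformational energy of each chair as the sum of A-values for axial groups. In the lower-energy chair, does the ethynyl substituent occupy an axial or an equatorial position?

equatorial

C1 and C3 have the same parity, so for the cis isomer the two substituents are e,e in one chair and a,a in the other.
Chair I (ethyl axial, ethynyl axial): E = 2.29 kcal/mol.
Chair II (ethyl equatorial, ethynyl equatorial): E = 0.00 kcal/mol.
Chair II is the more stable (lower-energy) conformer, and in that chair the ethynyl group is equatorial.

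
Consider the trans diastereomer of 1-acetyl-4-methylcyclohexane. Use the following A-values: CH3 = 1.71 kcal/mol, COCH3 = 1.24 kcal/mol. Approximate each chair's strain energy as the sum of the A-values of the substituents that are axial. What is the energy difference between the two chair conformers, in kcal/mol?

C1 and C4 have opposite parity, so for the trans isomer the two substituents are e,e in one chair and a,a in the other.
Chair I (methyl axial, acetyl axial): E = 2.95 kcal/mol.
Chair II (methyl equatorial, acetyl equatorial): E = 0.00 kcal/mol.
ΔE = 2.95 − 0.00 = 2.95 kcal/mol; chair II is more stable.

2.95 kcal/mol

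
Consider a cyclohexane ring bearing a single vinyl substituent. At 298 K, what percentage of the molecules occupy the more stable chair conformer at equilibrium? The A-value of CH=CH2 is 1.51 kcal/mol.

One chair has the vinyl group axial (E = 1.51 kcal/mol) and the other has it equatorial (E = 0).
ΔG = 1.51 kcal/mol between the two chairs.
K = exp(ΔG/RT) with R = 1.987×10⁻³ kcal mol⁻¹ K⁻¹ and T = 298 K gives K ≈ 12.8.
Fraction in the lower-energy chair = K/(K+1) = 92.8%.

92.8%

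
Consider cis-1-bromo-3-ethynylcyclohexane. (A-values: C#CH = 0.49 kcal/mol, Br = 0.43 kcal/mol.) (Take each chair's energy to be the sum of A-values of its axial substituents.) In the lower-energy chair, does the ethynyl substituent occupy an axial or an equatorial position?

equatorial

C1 and C3 have the same parity, so for the cis isomer the two substituents are e,e in one chair and a,a in the other.
Chair I (ethynyl axial, bromo axial): E = 0.92 kcal/mol.
Chair II (ethynyl equatorial, bromo equatorial): E = 0.00 kcal/mol.
Chair II is the more stable (lower-energy) conformer, and in that chair the ethynyl group is equatorial.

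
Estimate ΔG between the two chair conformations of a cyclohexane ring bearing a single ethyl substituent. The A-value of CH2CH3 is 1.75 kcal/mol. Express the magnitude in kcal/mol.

1.75 kcal/mol

A monosubstituted cyclohexane has one chair with the ethyl group axial (E = A = 1.75 kcal/mol) and one with it equatorial (E = 0).
ΔE = 1.75 − 0 = 1.75 kcal/mol.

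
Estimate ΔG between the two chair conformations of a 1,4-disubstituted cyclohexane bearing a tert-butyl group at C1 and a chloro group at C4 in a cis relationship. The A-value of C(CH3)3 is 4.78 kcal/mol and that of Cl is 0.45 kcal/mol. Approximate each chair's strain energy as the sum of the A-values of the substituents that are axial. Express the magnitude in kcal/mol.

C1 and C4 have opposite parity, so for the cis isomer the two substituents are one axial and one equatorial in each chair.
Chair I (tert-butyl axial, chloro equatorial): E = 4.78 kcal/mol.
Chair II (tert-butyl equatorial, chloro axial): E = 0.45 kcal/mol.
ΔE = 4.78 − 0.45 = 4.33 kcal/mol; chair II is more stable.

4.33 kcal/mol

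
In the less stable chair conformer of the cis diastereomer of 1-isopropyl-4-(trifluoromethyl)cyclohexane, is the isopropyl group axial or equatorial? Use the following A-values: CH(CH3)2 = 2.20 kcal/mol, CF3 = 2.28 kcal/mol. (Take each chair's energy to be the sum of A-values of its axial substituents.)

equatorial

C1 and C4 have opposite parity, so for the cis isomer the two substituents are one axial and one equatorial in each chair.
Chair I (isopropyl axial, trifluoromethyl equatorial): E = 2.20 kcal/mol.
Chair II (isopropyl equatorial, trifluoromethyl axial): E = 2.28 kcal/mol.
Chair II is the less stable (higher-energy) conformer, and in that chair the isopropyl group is equatorial.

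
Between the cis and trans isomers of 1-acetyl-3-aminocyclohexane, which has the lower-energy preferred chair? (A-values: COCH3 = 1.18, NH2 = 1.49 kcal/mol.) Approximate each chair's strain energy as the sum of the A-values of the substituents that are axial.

cis

At 1,3 positions (parity same): cis → (e,e or a,a); trans → (a,e or e,a).
Best chair for cis: E = 0.00 kcal/mol; best chair for trans: E = 1.18 kcal/mol.
The cis isomer is lower by 1.18 kcal/mol.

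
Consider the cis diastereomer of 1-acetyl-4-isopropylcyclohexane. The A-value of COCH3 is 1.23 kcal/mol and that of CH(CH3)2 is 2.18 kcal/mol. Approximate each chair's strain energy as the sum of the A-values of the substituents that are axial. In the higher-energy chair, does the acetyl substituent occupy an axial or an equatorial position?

equatorial

C1 and C4 have opposite parity, so for the cis isomer the two substituents are one axial and one equatorial in each chair.
Chair I (acetyl axial, isopropyl equatorial): E = 1.23 kcal/mol.
Chair II (acetyl equatorial, isopropyl axial): E = 2.18 kcal/mol.
Chair II is the less stable (higher-energy) conformer, and in that chair the acetyl group is equatorial.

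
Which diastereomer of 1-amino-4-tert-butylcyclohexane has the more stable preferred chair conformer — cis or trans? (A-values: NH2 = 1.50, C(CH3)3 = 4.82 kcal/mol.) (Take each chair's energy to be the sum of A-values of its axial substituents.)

At 1,4 positions (parity opposite): cis → (a,e or e,a); trans → (e,e or a,a).
Best chair for cis: E = 1.50 kcal/mol; best chair for trans: E = 0.00 kcal/mol.
The trans isomer is lower by 1.50 kcal/mol.

trans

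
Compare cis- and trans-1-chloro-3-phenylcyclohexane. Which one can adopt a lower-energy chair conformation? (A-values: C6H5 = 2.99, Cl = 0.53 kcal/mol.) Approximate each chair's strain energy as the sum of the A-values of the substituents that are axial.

cis

At 1,3 positions (parity same): cis → (e,e or a,a); trans → (a,e or e,a).
Best chair for cis: E = 0.00 kcal/mol; best chair for trans: E = 0.53 kcal/mol.
The cis isomer is lower by 0.53 kcal/mol.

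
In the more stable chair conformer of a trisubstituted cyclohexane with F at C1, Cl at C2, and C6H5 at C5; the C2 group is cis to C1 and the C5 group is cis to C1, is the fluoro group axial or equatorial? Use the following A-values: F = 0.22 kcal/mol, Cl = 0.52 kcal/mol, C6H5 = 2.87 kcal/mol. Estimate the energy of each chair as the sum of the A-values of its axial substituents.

Chair I (fluoro axial, chloro equatorial, phenyl axial): E = 3.09 kcal/mol.
Chair II (fluoro equatorial, chloro axial, phenyl equatorial): E = 0.52 kcal/mol.
Chair II is the more stable (lower-energy) conformer, and in that chair the fluoro group is equatorial.

equatorial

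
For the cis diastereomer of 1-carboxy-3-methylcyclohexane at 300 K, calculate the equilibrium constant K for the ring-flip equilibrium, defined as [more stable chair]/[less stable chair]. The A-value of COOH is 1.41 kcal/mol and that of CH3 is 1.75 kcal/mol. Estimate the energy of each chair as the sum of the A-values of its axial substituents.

C1 and C3 have the same parity, so for the cis isomer the two substituents are e,e in one chair and a,a in the other.
Chair I (carboxyl axial, methyl axial): E = 3.16 kcal/mol; chair II (carboxyl equatorial, methyl equatorial): E = 0.00 kcal/mol.
ΔG = 3.16 kcal/mol between the two chairs.
K = exp(ΔG/RT) with R = 1.987×10⁻³ kcal mol⁻¹ K⁻¹ and T = 300 K gives K ≈ 201.

K ≈ 201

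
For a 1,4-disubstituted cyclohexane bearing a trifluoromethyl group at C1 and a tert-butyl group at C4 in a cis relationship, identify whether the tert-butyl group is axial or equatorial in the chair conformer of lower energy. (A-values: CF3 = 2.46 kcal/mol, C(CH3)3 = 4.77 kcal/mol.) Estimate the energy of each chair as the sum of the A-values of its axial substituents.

equatorial

C1 and C4 have opposite parity, so for the cis isomer the two substituents are one axial and one equatorial in each chair.
Chair I (trifluoromethyl axial, tert-butyl equatorial): E = 2.46 kcal/mol.
Chair II (trifluoromethyl equatorial, tert-butyl axial): E = 4.77 kcal/mol.
Chair I is the more stable (lower-energy) conformer, and in that chair the tert-butyl group is equatorial.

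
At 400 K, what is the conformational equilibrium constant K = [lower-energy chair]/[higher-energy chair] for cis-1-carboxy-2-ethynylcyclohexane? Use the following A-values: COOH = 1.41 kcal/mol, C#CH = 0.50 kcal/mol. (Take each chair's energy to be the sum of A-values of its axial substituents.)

K ≈ 3.14

C1 and C2 have opposite parity, so for the cis isomer the two substituents are one axial and one equatorial in each chair.
Chair I (carboxyl axial, ethynyl equatorial): E = 1.41 kcal/mol; chair II (carboxyl equatorial, ethynyl axial): E = 0.50 kcal/mol.
ΔG = 0.91 kcal/mol between the two chairs.
K = exp(ΔG/RT) with R = 1.987×10⁻³ kcal mol⁻¹ K⁻¹ and T = 400 K gives K ≈ 3.14.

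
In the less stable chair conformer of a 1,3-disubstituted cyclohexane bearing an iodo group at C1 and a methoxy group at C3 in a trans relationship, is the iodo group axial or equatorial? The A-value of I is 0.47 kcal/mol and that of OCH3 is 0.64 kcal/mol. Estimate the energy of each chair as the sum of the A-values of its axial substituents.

C1 and C3 have the same parity, so for the trans isomer the two substituents are one axial and one equatorial in each chair.
Chair I (iodo axial, methoxy equatorial): E = 0.47 kcal/mol.
Chair II (iodo equatorial, methoxy axial): E = 0.64 kcal/mol.
Chair II is the less stable (higher-energy) conformer, and in that chair the iodo group is equatorial.

equatorial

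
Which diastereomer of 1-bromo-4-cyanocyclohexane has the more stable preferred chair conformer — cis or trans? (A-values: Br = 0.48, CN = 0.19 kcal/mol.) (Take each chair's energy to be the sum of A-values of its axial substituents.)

At 1,4 positions (parity opposite): cis → (a,e or e,a); trans → (e,e or a,a).
Best chair for cis: E = 0.19 kcal/mol; best chair for trans: E = 0.00 kcal/mol.
The trans isomer is lower by 0.19 kcal/mol.

trans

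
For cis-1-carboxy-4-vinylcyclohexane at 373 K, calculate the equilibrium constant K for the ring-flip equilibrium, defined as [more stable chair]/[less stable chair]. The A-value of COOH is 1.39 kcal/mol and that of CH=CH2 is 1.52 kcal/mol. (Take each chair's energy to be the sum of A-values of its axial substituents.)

C1 and C4 have opposite parity, so for the cis isomer the two substituents are one axial and one equatorial in each chair.
Chair I (carboxyl axial, vinyl equatorial): E = 1.39 kcal/mol; chair II (carboxyl equatorial, vinyl axial): E = 1.52 kcal/mol.
ΔG = 0.13 kcal/mol between the two chairs.
K = exp(ΔG/RT) with R = 1.987×10⁻³ kcal mol⁻¹ K⁻¹ and T = 373 K gives K ≈ 1.19.

K ≈ 1.19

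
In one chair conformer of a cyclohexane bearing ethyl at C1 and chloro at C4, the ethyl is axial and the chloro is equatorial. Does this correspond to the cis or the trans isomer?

C1 and C4 have opposite parity, so their axial bonds point in opposite directions.
With opposite-parity carbons, two substituents on the same face are one axial and one equatorial; opposite faces give both axial or both equatorial.
Here the groups are axial/equatorial → same face → cis.

cis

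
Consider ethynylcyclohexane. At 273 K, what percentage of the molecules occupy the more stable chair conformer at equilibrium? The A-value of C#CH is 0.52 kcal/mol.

One chair has the ethynyl group axial (E = 0.52 kcal/mol) and the other has it equatorial (E = 0).
ΔG = 0.52 kcal/mol between the two chairs.
K = exp(ΔG/RT) with R = 1.987×10⁻³ kcal mol⁻¹ K⁻¹ and T = 273 K gives K ≈ 2.61.
Fraction in the lower-energy chair = K/(K+1) = 72.3%.

72.3%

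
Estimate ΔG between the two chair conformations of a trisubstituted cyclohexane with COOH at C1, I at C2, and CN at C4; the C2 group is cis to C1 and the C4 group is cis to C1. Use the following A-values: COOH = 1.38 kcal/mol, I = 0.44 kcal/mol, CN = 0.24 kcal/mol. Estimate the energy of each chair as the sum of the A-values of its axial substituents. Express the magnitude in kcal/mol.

0.70 kcal/mol

Chair I (carboxyl axial, iodo equatorial, cyano equatorial): E = 1.38 kcal/mol.
Chair II (carboxyl equatorial, iodo axial, cyano axial): E = 0.68 kcal/mol.
ΔE = 1.38 − 0.68 = 0.70 kcal/mol; chair II is more stable.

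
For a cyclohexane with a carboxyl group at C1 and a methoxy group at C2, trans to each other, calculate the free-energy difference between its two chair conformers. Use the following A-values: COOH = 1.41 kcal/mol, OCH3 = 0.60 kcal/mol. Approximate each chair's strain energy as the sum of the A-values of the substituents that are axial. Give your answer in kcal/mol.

C1 and C2 have opposite parity, so for the trans isomer the two substituents are e,e in one chair and a,a in the other.
Chair I (carboxyl axial, methoxy axial): E = 2.01 kcal/mol.
Chair II (carboxyl equatorial, methoxy equatorial): E = 0.00 kcal/mol.
ΔE = 2.01 − 0.00 = 2.01 kcal/mol; chair II is more stable.

2.01 kcal/mol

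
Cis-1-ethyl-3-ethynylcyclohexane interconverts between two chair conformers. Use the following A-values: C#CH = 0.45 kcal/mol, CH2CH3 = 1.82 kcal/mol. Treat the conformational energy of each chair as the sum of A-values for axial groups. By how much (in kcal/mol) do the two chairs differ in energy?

2.27 kcal/mol

C1 and C3 have the same parity, so for the cis isomer the two substituents are e,e in one chair and a,a in the other.
Chair I (ethynyl axial, ethyl axial): E = 2.27 kcal/mol.
Chair II (ethynyl equatorial, ethyl equatorial): E = 0.00 kcal/mol.
ΔE = 2.27 − 0.00 = 2.27 kcal/mol; chair II is more stable.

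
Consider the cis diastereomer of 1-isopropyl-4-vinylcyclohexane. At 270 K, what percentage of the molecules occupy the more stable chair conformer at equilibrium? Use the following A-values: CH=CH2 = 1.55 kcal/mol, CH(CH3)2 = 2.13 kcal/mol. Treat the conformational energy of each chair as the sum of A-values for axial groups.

74.7%

C1 and C4 have opposite parity, so for the cis isomer the two substituents are one axial and one equatorial in each chair.
Chair I (vinyl axial, isopropyl equatorial): E = 1.55 kcal/mol; chair II (vinyl equatorial, isopropyl axial): E = 2.13 kcal/mol.
ΔG = 0.58 kcal/mol between the two chairs.
K = exp(ΔG/RT) with R = 1.987×10⁻³ kcal mol⁻¹ K⁻¹ and T = 270 K gives K ≈ 2.95.
Fraction in the lower-energy chair = K/(K+1) = 74.7%.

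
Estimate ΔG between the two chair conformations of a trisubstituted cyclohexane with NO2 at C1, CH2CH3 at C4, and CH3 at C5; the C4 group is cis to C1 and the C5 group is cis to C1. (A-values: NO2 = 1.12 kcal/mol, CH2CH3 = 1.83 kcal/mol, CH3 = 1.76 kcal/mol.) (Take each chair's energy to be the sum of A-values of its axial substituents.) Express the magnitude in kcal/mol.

1.05 kcal/mol

Chair I (nitro axial, ethyl equatorial, methyl axial): E = 2.88 kcal/mol.
Chair II (nitro equatorial, ethyl axial, methyl equatorial): E = 1.83 kcal/mol.
ΔE = 2.88 − 1.83 = 1.05 kcal/mol; chair II is more stable.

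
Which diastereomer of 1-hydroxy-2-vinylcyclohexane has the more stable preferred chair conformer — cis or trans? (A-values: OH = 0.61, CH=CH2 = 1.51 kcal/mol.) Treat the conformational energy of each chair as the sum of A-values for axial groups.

trans

At 1,2 positions (parity opposite): cis → (a,e or e,a); trans → (e,e or a,a).
Best chair for cis: E = 0.61 kcal/mol; best chair for trans: E = 0.00 kcal/mol.
The trans isomer is lower by 0.61 kcal/mol.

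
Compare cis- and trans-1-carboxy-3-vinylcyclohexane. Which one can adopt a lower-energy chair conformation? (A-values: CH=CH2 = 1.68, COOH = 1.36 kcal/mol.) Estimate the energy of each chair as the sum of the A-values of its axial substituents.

cis

At 1,3 positions (parity same): cis → (e,e or a,a); trans → (a,e or e,a).
Best chair for cis: E = 0.00 kcal/mol; best chair for trans: E = 1.36 kcal/mol.
The cis isomer is lower by 1.36 kcal/mol.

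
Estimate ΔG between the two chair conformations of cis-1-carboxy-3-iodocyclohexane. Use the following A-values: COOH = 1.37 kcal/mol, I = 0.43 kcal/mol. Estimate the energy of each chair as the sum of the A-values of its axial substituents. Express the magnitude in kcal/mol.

1.80 kcal/mol

C1 and C3 have the same parity, so for the cis isomer the two substituents are e,e in one chair and a,a in the other.
Chair I (carboxyl axial, iodo axial): E = 1.80 kcal/mol.
Chair II (carboxyl equatorial, iodo equatorial): E = 0.00 kcal/mol.
ΔE = 1.80 − 0.00 = 1.80 kcal/mol; chair II is more stable.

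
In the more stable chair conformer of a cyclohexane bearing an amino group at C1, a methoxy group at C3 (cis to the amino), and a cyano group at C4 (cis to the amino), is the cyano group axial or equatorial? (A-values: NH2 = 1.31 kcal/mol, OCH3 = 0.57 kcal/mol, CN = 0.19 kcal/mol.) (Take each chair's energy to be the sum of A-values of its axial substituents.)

axial

Chair I (amino axial, methoxy axial, cyano equatorial): E = 1.88 kcal/mol.
Chair II (amino equatorial, methoxy equatorial, cyano axial): E = 0.19 kcal/mol.
Chair II is the more stable (lower-energy) conformer, and in that chair the cyano group is axial.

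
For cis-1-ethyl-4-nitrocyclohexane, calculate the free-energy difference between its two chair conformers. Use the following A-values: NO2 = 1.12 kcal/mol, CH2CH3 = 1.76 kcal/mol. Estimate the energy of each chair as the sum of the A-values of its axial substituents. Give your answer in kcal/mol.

0.64 kcal/mol

C1 and C4 have opposite parity, so for the cis isomer the two substituents are one axial and one equatorial in each chair.
Chair I (nitro axial, ethyl equatorial): E = 1.12 kcal/mol.
Chair II (nitro equatorial, ethyl axial): E = 1.76 kcal/mol.
ΔE = 1.76 − 1.12 = 0.64 kcal/mol; chair I is more stable.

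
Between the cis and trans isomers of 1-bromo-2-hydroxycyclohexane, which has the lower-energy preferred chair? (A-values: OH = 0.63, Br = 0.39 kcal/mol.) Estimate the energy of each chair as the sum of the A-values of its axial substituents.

trans

At 1,2 positions (parity opposite): cis → (a,e or e,a); trans → (e,e or a,a).
Best chair for cis: E = 0.39 kcal/mol; best chair for trans: E = 0.00 kcal/mol.
The trans isomer is lower by 0.39 kcal/mol.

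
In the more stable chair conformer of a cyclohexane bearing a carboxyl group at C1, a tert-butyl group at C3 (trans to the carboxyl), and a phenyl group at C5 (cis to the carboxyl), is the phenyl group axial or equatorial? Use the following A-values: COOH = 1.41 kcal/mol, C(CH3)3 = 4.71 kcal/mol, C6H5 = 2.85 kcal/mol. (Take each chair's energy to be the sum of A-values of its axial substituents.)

axial

Chair I (carboxyl axial, tert-butyl equatorial, phenyl axial): E = 4.26 kcal/mol.
Chair II (carboxyl equatorial, tert-butyl axial, phenyl equatorial): E = 4.71 kcal/mol.
Chair I is the more stable (lower-energy) conformer, and in that chair the phenyl group is axial.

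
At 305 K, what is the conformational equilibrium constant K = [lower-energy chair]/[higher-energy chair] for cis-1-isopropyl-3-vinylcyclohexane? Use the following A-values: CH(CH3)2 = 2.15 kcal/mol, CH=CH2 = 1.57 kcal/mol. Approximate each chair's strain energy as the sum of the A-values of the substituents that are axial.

K ≈ 463

C1 and C3 have the same parity, so for the cis isomer the two substituents are e,e in one chair and a,a in the other.
Chair I (isopropyl axial, vinyl axial): E = 3.72 kcal/mol; chair II (isopropyl equatorial, vinyl equatorial): E = 0.00 kcal/mol.
ΔG = 3.72 kcal/mol between the two chairs.
K = exp(ΔG/RT) with R = 1.987×10⁻³ kcal mol⁻¹ K⁻¹ and T = 305 K gives K ≈ 463.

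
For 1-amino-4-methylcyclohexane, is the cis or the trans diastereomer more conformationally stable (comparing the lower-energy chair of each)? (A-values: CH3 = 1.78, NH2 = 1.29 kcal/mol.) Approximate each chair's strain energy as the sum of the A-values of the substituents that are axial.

trans

At 1,4 positions (parity opposite): cis → (a,e or e,a); trans → (e,e or a,a).
Best chair for cis: E = 1.29 kcal/mol; best chair for trans: E = 0.00 kcal/mol.
The trans isomer is lower by 1.29 kcal/mol.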